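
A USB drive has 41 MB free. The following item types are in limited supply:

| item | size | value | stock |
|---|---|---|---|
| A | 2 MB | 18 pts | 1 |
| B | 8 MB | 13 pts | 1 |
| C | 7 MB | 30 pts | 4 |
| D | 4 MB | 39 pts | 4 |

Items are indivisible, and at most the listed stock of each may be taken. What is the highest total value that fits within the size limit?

264 pts

Top feasible selections:
- 1×A + 3×C + 4×D: size 39, value 264
- 1×A + 1×B + 2×C + 4×D: size 40, value 247
- 3×C + 4×D: size 37, value 246
Best: 264 pts.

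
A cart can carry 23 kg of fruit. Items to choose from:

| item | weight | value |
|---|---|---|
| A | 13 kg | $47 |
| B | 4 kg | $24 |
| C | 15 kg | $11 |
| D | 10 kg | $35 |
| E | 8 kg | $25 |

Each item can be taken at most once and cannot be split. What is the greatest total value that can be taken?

Check high-value combinations within 23 kg:
- B+D+E: weight 4+10+8=22, value 24+35+25=84
- A+D: weight 13+10=23, value 47+35=82
- A+E: weight 13+8=21, value 47+25=72
- A+B: weight 13+4=17, value 47+24=71
Best: $84.

$84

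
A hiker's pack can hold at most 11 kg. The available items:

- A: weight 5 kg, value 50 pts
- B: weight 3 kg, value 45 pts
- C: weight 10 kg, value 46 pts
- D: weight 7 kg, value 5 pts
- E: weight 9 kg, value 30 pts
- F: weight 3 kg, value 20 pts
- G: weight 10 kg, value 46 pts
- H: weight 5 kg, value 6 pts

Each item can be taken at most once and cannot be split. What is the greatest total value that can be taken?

115 pts

This is a 0/1 knapsack; check combinations near the capacity.
- A+B+F: weight 5+3+3=11, value 50+45+20=115
- A+B: weight 5+3=8, value 50+45=95
- B+F+H: weight 3+3+5=11, value 45+20+6=71
- A+F: weight 5+3=8, value 50+20=70
- B+F: weight 3+3=6, value 45+20=65
Best: 115 pts.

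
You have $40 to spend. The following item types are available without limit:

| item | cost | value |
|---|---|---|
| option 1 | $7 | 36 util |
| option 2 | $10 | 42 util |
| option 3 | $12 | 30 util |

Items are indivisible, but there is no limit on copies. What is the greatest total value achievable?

186 util

Best value-per-unit is option 1 at 36/7; filling with it alone gives 5×36 = 180.
Optimal mix: 4×option 1 + 1×option 2 → cost 38, value 186.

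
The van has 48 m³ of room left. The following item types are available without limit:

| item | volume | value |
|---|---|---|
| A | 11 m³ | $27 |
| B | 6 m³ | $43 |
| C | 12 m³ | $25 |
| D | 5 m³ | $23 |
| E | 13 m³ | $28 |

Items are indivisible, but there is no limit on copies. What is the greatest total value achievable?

Best value-per-unit is B at 43/6, and filling with it alone uses volume 8×6=48. No mix of the others beats 8×43 = 344.

$344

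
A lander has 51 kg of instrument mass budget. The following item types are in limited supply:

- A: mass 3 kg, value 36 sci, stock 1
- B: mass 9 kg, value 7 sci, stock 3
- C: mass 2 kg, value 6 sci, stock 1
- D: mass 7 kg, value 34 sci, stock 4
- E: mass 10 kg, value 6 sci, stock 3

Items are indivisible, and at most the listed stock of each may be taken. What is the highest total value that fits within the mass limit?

Best selections within mass 51 and stock limits:
- 1×A + 2×B + 1×C + 4×D: mass 51, value 192
- 1×A + 2×B + 4×D: mass 49, value 186
Best: 192 sci.

192 sci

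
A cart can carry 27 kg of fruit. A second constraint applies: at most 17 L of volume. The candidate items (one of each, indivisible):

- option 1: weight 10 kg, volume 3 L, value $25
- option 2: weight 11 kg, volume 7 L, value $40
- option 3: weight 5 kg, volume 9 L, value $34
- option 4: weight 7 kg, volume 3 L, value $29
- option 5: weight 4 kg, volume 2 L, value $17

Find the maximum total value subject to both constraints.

$105

Feasible sets respecting both limits:
- option 1+option 3+option 4+option 5: weight 26, volume 17, value 105
- option 1+option 3+option 4: weight 22, volume 15, value 88
- option 2+option 4+option 5: weight 22, volume 12, value 86
- option 1+option 2+option 5: weight 25, volume 12, value 82
Best: $105.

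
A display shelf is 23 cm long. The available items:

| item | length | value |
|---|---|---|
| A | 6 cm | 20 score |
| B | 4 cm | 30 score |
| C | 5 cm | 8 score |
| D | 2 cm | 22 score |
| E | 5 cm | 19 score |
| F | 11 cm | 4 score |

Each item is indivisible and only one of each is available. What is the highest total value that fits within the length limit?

Check high-value combinations within 23 cm:
- A+B+C+D+E: length 6+4+5+2+5=22, value 20+30+8+22+19=99
- A+B+D+E: length 6+4+2+5=17, value 20+30+22+19=91
- A+B+C+D: length 6+4+5+2=17, value 20+30+8+22=80
Best: 99 score.

99 score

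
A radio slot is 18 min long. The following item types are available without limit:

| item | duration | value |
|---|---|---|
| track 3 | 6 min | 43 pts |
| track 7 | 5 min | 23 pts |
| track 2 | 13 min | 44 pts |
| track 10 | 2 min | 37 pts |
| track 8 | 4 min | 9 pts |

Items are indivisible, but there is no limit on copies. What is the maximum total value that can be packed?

Best value-per-unit is track 10 at 37/2, and filling with it alone uses duration 9×2=18. No mix of the others beats 9×37 = 333.

333 pts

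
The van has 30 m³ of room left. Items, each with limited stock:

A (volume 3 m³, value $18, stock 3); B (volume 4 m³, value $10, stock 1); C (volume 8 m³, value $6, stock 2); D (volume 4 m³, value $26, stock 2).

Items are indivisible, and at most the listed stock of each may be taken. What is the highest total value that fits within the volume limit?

$122

Top feasible selections:
- 3×A + 1×B + 1×C + 2×D: volume 29, value 122
- 3×A + 1×B + 2×D: volume 21, value 116
- 3×A + 1×C + 2×D: volume 25, value 112
- 3×A + 2×D: volume 17, value 106
Best: $122.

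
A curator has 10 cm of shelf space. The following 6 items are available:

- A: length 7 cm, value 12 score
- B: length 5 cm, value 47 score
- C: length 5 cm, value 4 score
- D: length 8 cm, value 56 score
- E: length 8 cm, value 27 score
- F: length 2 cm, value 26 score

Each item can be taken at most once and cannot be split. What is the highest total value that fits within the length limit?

82 score

Check high-value combinations within 10 cm:
- D+F: length 8+2=10, value 56+26=82
- B+F: length 5+2=7, value 47+26=73
- D: length 8, value 56
Best: 82 score.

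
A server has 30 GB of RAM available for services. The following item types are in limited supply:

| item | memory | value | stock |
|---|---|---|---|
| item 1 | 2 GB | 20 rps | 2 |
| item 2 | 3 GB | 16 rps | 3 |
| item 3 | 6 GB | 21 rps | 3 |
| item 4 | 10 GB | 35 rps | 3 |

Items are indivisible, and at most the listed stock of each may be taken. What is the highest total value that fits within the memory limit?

Best selections within memory 30 and stock limits:
- 2×item 1 + 3×item 2 + 1×item 3 + 1×item 4: memory 29, value 144
- 2×item 1 + 2×item 2 + 2×item 4: memory 30, value 142
- 2×item 1 + 2×item 2 + 3×item 3: memory 28, value 135
Best: 144 rps.

144 rps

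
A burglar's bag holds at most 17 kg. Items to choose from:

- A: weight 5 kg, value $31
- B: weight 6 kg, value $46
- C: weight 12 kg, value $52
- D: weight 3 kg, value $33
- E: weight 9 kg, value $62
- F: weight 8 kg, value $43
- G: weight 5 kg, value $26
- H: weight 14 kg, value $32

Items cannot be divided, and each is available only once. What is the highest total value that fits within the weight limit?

This is a 0/1 knapsack; check combinations near the capacity.
- A+D+E: weight 5+3+9=17, value 31+33+62=126
- B+D+F: weight 6+3+8=17, value 46+33+43=122
- D+E+G: weight 3+9+5=17, value 33+62+26=121
- A+B+D: weight 5+6+3=14, value 31+46+33=110
Best: $126.

$126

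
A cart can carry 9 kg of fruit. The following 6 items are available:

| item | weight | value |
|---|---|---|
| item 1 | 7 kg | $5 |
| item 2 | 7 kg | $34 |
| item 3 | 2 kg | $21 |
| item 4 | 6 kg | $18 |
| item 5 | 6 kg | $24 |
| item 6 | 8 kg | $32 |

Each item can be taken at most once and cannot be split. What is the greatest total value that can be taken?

Check high-value combinations within 9 kg:
- item 2+item 3: weight 7+2=9, value 34+21=55
- item 3+item 5: weight 2+6=8, value 21+24=45
- item 3+item 4: weight 2+6=8, value 21+18=39
- item 2: weight 7, value 34
- item 6: weight 8, value 32
Best: $55.

$55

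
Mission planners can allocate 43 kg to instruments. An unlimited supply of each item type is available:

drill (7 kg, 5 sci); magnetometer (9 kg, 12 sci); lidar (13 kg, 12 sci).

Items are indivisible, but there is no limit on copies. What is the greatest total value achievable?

53 sci

Best value-per-unit is magnetometer at 12/9; filling with it alone gives 4×12 = 48.
Optimal mix: 1×drill + 4×magnetometer → mass 43, value 53.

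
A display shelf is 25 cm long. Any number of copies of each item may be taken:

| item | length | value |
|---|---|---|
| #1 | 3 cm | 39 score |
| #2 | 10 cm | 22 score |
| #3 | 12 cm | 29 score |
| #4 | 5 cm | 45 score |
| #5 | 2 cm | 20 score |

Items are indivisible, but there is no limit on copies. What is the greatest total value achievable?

313 score

Best value-per-unit is #1 at 39/3; filling with it alone gives 8×39 = 312.
Optimal mix: 7×#1 + 2×#5 → length 25, value 313.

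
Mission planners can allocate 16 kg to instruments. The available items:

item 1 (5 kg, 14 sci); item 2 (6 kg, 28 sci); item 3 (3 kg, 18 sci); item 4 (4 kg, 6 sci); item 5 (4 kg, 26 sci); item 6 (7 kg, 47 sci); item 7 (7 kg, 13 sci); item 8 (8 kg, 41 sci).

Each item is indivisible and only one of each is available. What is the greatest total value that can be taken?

93 sci

Check high-value combinations within 16 kg:
- item 2+item 3+item 6: mass 6+3+7=16, value 28+18+47=93
- item 3+item 5+item 6: mass 3+4+7=14, value 18+26+47=91
- item 6+item 8: mass 7+8=15, value 47+41=88
- item 1+item 5+item 6: mass 5+4+7=16, value 14+26+47=87
Best: 93 sci.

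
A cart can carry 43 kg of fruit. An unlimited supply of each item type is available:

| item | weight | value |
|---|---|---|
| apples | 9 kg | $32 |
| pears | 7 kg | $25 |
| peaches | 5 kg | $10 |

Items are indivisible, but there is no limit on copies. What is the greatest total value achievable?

Best value-per-unit is pears at 25/7; filling with it alone gives 6×25 = 150.
Optimal mix: 4×apples + 1×pears → weight 43, value 153.

$153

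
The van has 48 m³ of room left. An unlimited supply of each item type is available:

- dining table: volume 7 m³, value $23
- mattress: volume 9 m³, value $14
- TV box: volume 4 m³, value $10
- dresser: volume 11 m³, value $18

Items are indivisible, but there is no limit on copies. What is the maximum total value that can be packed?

Best value-per-unit is dining table at 23/7; filling with it alone gives 6×23 = 138.
Optimal mix: 6×dining table + 1×TV box → volume 46, value 148.

$148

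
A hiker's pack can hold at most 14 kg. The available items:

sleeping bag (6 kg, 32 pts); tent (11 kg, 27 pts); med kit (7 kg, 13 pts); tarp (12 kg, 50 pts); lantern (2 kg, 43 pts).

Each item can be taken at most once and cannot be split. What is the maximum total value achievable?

93 pts

Check high-value combinations within 14 kg:
- tarp+lantern: weight 12+2=14, value 50+43=93
- sleeping bag+lantern: weight 6+2=8, value 32+43=75
- tent+lantern: weight 11+2=13, value 27+43=70
- med kit+lantern: weight 7+2=9, value 13+43=56
Best: 93 pts.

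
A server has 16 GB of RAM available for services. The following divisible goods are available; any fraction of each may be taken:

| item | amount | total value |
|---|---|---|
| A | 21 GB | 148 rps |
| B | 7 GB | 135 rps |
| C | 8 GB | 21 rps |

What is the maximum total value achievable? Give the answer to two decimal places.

Take in order of value per unit:
- B (135/7 per unit): all 7 → value 135, running total 135.00
- A (148/21 per unit): 9 of 21 → value 9×148/21 = 63.4286, running total 198.43
Total 198.43.

198.43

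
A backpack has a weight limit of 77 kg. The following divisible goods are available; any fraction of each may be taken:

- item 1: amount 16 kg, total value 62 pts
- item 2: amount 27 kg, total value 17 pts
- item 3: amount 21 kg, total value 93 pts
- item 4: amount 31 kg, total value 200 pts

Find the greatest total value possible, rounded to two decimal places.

360.67

Take in order of value per unit:
- item 4 (200/31 per unit): all 31 → value 200, running total 200.00
- item 3 (93/21 per unit): all 21 → value 93, running total 293.00
- item 1 (62/16 per unit): all 16 → value 62, running total 355.00
- item 2 (17/27 per unit): 9 of 27 → value 9×17/27 = 5.6667, running total 360.67
Total 360.67.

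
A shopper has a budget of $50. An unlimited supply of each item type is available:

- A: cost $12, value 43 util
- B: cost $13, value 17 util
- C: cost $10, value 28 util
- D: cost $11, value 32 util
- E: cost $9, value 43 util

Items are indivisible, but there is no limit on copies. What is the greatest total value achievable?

215 util

Best value-per-unit is E at 43/9; filling with it alone gives 5×43 = 215.
Optimal mix: 1×A + 4×E → cost 48, value 215.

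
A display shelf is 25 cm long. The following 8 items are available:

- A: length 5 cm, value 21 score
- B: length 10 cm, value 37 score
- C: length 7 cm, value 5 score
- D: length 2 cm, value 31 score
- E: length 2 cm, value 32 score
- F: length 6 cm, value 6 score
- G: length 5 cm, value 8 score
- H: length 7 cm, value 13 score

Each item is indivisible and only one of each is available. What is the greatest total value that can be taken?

129 score

This is a 0/1 knapsack; check combinations near the capacity.
- A+B+D+E+G: length 5+10+2+2+5=24, value 21+37+31+32+8=129
- A+B+D+E+F: length 5+10+2+2+6=25, value 21+37+31+32+6=127
- A+B+D+E: length 5+10+2+2=19, value 21+37+31+32=121
- B+D+E+F+G: length 10+2+2+6+5=25, value 37+31+32+6+8=114
Best: 129 score.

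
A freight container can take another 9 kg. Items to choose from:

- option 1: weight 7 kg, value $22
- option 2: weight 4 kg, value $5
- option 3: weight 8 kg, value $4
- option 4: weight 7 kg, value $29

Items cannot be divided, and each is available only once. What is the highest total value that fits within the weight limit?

Check high-value combinations within 9 kg:
- option 4: weight 7, value 29
- option 1: weight 7, value 22
- option 2: weight 4, value 5
Best: $29.

$29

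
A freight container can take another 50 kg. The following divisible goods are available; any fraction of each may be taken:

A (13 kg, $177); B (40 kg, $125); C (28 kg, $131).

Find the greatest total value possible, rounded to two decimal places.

336.13

Take in order of value per unit:
- A (177/13 per unit): all 13 → value 177, running total 177.00
- C (131/28 per unit): all 28 → value 131, running total 308.00
- B (125/40 per unit): 9 of 40 → value 9×125/40 = 28.1250, running total 336.13
Total 336.13.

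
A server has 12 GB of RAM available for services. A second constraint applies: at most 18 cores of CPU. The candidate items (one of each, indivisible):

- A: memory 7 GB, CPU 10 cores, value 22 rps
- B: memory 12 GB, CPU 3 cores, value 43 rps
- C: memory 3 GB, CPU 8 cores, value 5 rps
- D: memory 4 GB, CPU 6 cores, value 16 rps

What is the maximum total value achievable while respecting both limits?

43 rps

Feasible sets respecting both limits:
- B: memory 12, CPU 3, value 43
- A+D: memory 11, CPU 16, value 38
- A+C: memory 10, CPU 18, value 27
Best: 43 rps.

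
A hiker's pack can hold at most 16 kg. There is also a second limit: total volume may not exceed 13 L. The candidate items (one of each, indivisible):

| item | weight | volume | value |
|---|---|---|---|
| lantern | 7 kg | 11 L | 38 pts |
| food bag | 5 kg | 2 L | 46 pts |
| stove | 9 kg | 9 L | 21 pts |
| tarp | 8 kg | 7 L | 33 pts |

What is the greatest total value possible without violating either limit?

Feasible sets respecting both limits:
- lantern+food bag: weight 12, volume 13, value 84
- food bag+tarp: weight 13, volume 9, value 79
- food bag+stove: weight 14, volume 11, value 67
- food bag: weight 5, volume 2, value 46
Best: 84 pts.

84 pts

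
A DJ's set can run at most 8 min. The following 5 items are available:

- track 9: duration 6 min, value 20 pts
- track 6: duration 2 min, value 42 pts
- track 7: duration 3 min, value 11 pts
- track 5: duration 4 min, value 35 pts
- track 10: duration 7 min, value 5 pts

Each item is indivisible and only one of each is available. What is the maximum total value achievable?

Check high-value combinations within 8 min:
- track 6+track 5: duration 2+4=6, value 42+35=77
- track 9+track 6: duration 6+2=8, value 20+42=62
- track 6+track 7: duration 2+3=5, value 42+11=53
Best: 77 pts.

77 pts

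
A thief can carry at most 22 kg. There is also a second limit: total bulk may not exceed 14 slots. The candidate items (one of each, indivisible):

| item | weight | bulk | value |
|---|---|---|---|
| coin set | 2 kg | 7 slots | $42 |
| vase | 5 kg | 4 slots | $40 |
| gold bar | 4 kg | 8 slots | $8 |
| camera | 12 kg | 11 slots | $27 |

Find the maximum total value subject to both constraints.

Feasible sets respecting both limits:
- coin set+vase: weight 7, bulk 11, value 82
- vase+gold bar: weight 9, bulk 12, value 48
- coin set: weight 2, bulk 7, value 42
Best: $82.

$82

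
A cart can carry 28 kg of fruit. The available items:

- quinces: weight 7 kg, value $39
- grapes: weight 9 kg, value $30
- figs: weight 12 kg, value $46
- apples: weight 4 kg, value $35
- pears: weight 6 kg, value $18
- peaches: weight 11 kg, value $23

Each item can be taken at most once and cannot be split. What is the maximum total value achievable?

Check high-value combinations within 28 kg:
- quinces+grapes+apples+pears: weight 7+9+4+6=26, value 39+30+35+18=122
- quinces+figs+apples: weight 7+12+4=23, value 39+46+35=120
- quinces+grapes+figs: weight 7+9+12=28, value 39+30+46=115
Best: $122.

$122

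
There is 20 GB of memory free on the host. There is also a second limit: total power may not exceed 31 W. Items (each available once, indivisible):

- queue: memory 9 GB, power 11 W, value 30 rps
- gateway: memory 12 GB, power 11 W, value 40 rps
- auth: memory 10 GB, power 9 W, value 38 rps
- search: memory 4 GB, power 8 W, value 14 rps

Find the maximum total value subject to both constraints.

68 rps

Feasible sets respecting both limits:
- queue+auth: memory 19, power 20, value 68
- gateway+search: memory 16, power 19, value 54
- auth+search: memory 14, power 17, value 52
Best: 68 rps.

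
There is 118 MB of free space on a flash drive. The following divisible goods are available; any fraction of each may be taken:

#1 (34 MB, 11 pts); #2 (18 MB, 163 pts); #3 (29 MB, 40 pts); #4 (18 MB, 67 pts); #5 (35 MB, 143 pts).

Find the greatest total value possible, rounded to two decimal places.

418.82

Take in order of value per unit:
- #2 (163/18 per unit): all 18 → value 163, running total 163.00
- #5 (143/35 per unit): all 35 → value 143, running total 306.00
- #4 (67/18 per unit): all 18 → value 67, running total 373.00
- #3 (40/29 per unit): all 29 → value 40, running total 413.00
- #1 (11/34 per unit): 18 of 34 → value 18×11/34 = 5.8235, running total 418.82
Total 418.82.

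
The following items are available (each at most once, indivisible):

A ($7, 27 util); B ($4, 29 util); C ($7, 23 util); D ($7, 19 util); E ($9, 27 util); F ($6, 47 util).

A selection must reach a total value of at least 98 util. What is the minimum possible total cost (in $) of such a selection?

17

Subsets with value ≥ 98, sorted by total cost:
- A+B+F: cost 17, value 103
- B+C+F: cost 17, value 99
- B+E+F: cost 19, value 103
Minimum cost: 17 $.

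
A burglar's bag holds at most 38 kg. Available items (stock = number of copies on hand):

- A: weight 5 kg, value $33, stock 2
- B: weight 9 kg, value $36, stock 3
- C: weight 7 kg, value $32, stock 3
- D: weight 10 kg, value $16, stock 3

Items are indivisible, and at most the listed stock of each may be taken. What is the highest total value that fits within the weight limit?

$174

Top feasible selections:
- 2×A + 3×B: weight 37, value 174
- 2×A + 2×B + 1×C: weight 35, value 170
Best: $174.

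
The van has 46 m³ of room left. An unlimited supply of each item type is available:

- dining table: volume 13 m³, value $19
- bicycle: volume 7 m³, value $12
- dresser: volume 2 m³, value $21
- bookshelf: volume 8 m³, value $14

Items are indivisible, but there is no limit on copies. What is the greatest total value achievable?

Best value-per-unit is dresser at 21/2, and filling with it alone uses volume 23×2=46. No mix of the others beats 23×21 = 483.

$483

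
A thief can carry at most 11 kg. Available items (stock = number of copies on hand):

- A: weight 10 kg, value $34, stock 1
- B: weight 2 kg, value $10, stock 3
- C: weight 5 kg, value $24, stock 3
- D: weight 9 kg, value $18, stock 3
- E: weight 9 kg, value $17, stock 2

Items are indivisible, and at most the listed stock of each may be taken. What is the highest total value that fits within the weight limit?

$54

Top feasible selections:
- 3×B + 1×C: weight 11, value 54
- 2×C: weight 10, value 48
Best: $54.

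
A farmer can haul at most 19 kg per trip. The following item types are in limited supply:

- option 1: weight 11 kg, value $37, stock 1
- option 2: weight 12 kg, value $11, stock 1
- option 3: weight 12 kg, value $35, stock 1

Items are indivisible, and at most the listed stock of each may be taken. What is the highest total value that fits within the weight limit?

Best selections within weight 19 and stock limits:
- 1×option 1: weight 11, value 37
- 1×option 3: weight 12, value 35
- 1×option 2: weight 12, value 11
Best: $37.

$37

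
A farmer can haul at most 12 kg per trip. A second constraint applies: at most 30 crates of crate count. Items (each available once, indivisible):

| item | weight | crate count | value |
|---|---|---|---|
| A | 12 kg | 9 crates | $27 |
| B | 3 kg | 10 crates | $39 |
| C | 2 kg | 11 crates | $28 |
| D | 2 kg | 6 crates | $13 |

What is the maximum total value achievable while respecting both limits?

Feasible sets respecting both limits:
- B+C+D: weight 7, crate count 27, value 80
- B+C: weight 5, crate count 21, value 67
- B+D: weight 5, crate count 16, value 52
- C+D: weight 4, crate count 17, value 41
Best: $80.

$80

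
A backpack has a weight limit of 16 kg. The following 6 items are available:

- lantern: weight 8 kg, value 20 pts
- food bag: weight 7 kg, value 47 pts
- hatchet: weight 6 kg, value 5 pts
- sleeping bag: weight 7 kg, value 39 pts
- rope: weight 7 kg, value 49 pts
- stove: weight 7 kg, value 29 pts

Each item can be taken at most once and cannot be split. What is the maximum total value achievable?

96 pts

Check high-value combinations within 16 kg:
- food bag+rope: weight 7+7=14, value 47+49=96
- sleeping bag+rope: weight 7+7=14, value 39+49=88
- food bag+sleeping bag: weight 7+7=14, value 47+39=86
- rope+stove: weight 7+7=14, value 49+29=78
Best: 96 pts.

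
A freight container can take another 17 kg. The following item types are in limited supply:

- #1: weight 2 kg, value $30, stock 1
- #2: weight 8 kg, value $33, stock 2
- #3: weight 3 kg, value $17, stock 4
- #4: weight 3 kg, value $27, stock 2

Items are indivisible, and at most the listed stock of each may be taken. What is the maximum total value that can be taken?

$135

Top feasible selections:
- 1×#1 + 3×#3 + 2×#4: weight 17, value 135
- 1×#1 + 4×#3 + 1×#4: weight 17, value 125
Best: $135.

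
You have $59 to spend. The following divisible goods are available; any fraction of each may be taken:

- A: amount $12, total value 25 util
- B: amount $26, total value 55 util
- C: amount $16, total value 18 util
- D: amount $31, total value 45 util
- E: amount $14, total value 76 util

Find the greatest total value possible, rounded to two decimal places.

Take in order of value per unit:
- E (76/14 per unit): all 14 → value 76, running total 76.00
- B (55/26 per unit): all 26 → value 55, running total 131.00
- A (25/12 per unit): all 12 → value 25, running total 156.00
- D (45/31 per unit): 7 of 31 → value 7×45/31 = 10.1613, running total 166.16
Total 166.16.

166.16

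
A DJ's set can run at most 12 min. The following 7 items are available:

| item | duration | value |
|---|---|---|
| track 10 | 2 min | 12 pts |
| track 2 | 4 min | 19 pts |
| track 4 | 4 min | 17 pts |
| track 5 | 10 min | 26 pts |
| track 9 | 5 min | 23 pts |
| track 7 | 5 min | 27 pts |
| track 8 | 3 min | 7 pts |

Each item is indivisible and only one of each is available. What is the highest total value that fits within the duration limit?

62 pts

Check high-value combinations within 12 min:
- track 10+track 9+track 7: duration 2+5+5=12, value 12+23+27=62
- track 10+track 2+track 7: duration 2+4+5=11, value 12+19+27=58
- track 10+track 4+track 7: duration 2+4+5=11, value 12+17+27=56
- track 10+track 2+track 9: duration 2+4+5=11, value 12+19+23=54
Best: 62 pts.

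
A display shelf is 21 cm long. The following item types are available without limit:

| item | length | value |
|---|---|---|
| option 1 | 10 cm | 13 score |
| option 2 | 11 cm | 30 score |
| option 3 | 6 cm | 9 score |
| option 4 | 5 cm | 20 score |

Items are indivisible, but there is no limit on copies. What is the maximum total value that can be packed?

Best value-per-unit is option 4 at 20/5, and filling with it alone uses length 4×5=20. No mix of the others beats 4×20 = 80.

80 score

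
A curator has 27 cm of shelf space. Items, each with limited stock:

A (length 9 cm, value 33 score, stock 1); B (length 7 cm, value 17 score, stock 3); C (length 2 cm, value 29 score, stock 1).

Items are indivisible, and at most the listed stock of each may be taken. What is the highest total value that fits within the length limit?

Best selections within length 27 and stock limits:
- 1×A + 2×B + 1×C: length 25, value 96
- 3×B + 1×C: length 23, value 80
Best: 96 score.

96 score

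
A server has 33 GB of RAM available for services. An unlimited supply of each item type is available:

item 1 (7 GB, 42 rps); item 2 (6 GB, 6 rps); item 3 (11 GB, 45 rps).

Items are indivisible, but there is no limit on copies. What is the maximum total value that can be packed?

Best value-per-unit is item 1 at 42/7; filling with it alone gives 4×42 = 168.
Optimal mix: 3×item 1 + 1×item 3 → memory 32, value 171.

171 rps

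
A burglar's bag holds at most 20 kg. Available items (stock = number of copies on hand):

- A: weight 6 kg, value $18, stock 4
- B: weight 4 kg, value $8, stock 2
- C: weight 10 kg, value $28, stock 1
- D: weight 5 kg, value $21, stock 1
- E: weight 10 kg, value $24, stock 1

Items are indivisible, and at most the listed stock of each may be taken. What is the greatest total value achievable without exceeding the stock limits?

$57

Best selections within weight 20 and stock limits:
- 2×A + 1×D: weight 17, value 57
- 1×B + 1×C + 1×D: weight 19, value 57
- 1×A + 2×B + 1×D: weight 19, value 55
Best: $57.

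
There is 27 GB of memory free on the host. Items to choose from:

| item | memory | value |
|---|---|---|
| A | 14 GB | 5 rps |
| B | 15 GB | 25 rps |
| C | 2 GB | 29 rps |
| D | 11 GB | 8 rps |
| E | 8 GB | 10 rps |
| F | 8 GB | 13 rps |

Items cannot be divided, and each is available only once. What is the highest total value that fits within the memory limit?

Check high-value combinations within 27 GB:
- B+C+F: memory 15+2+8=25, value 25+29+13=67
- B+C+E: memory 15+2+8=25, value 25+29+10=64
- B+C: memory 15+2=17, value 25+29=54
- C+E+F: memory 2+8+8=18, value 29+10+13=52
Best: 67 rps.

67 rps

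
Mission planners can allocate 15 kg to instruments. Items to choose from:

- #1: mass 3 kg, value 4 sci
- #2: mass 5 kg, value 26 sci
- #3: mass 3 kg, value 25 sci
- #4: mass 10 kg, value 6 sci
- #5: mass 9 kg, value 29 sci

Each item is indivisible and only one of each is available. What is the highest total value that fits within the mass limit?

Check high-value combinations within 15 kg:
- #1+#3+#5: mass 3+3+9=15, value 4+25+29=58
- #1+#2+#3: mass 3+5+3=11, value 4+26+25=55
- #2+#5: mass 5+9=14, value 26+29=55
- #3+#5: mass 3+9=12, value 25+29=54
- #2+#3: mass 5+3=8, value 26+25=51
Best: 58 sci.

58 sci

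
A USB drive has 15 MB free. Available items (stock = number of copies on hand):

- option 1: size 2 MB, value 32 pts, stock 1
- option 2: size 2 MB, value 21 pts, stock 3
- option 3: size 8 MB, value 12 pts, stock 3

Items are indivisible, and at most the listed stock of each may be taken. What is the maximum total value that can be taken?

Top feasible selections:
- 1×option 1 + 3×option 2: size 8, value 95
- 1×option 1 + 2×option 2 + 1×option 3: size 14, value 86
- 3×option 2 + 1×option 3: size 14, value 75
Best: 95 pts.

95 pts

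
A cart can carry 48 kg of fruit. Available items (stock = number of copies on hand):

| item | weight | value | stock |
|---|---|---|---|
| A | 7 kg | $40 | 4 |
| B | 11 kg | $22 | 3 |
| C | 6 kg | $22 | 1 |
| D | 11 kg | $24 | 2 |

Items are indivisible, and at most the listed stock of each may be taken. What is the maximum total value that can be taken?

Best selections within weight 48 and stock limits:
- 4×A + 1×C + 1×D: weight 45, value 206
- 4×A + 1×B + 1×C: weight 45, value 204
- 4×A + 1×D: weight 39, value 184
- 4×A + 1×C: weight 34, value 182
Best: $206.

$206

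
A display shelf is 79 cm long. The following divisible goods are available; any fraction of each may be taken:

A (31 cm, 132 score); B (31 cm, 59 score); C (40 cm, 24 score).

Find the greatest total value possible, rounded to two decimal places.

201.20

Take in order of value per unit:
- A (132/31 per unit): all 31 → value 132, running total 132.00
- B (59/31 per unit): all 31 → value 59, running total 191.00
- C (24/40 per unit): 17 of 40 → value 17×24/40 = 10.2000, running total 201.20
Total 201.20.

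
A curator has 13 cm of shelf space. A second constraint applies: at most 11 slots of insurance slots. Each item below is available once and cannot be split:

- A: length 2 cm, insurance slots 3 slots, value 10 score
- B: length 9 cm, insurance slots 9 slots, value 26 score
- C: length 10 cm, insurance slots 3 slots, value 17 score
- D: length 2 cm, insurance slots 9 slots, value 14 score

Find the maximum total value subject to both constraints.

27 score

Feasible sets respecting both limits:
- A+C: length 12, insurance slots 6, value 27
- B: length 9, insurance slots 9, value 26
- C: length 10, insurance slots 3, value 17
- D: length 2, insurance slots 9, value 14
Best: 27 score.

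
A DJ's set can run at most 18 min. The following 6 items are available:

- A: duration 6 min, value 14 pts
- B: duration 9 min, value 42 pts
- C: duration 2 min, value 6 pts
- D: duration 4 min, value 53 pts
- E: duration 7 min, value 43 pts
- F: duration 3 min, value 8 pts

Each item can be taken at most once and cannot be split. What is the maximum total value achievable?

110 pts

This is a 0/1 knapsack; check combinations near the capacity.
- C+D+E+F: duration 2+4+7+3=16, value 6+53+43+8=110
- A+D+E: duration 6+4+7=17, value 14+53+43=110
- B+C+D+F: duration 9+2+4+3=18, value 42+6+53+8=109
- D+E+F: duration 4+7+3=14, value 53+43+8=104
Best: 110 pts.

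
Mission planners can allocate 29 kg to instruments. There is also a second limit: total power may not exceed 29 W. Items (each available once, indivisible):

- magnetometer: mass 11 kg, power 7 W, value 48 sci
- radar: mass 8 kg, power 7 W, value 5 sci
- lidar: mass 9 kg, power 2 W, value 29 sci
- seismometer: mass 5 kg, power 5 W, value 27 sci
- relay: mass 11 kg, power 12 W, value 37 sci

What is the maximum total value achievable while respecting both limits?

Feasible sets respecting both limits:
- magnetometer+seismometer+relay: mass 27, power 24, value 112
- magnetometer+lidar+seismometer: mass 25, power 14, value 104
- lidar+seismometer+relay: mass 25, power 19, value 93
- magnetometer+relay: mass 22, power 19, value 85
Best: 112 sci.

112 sci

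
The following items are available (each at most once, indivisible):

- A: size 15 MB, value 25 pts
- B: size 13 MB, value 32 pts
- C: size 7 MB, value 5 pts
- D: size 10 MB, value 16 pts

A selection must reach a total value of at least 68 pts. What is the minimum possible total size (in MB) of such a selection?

Subsets with value ≥ 68, sorted by total size:
- A+B+D: size 38, value 73
- A+B+C+D: size 45, value 78
Minimum size: 38 MB.

38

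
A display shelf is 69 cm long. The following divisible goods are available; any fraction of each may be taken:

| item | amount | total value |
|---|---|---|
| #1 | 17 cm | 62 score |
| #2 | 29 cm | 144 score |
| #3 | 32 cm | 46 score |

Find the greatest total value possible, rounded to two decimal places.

239.06

Take in order of value per unit:
- #2 (144/29 per unit): all 29 → value 144, running total 144.00
- #1 (62/17 per unit): all 17 → value 62, running total 206.00
- #3 (46/32 per unit): 23 of 32 → value 23×46/32 = 33.0625, running total 239.06
Total 239.06.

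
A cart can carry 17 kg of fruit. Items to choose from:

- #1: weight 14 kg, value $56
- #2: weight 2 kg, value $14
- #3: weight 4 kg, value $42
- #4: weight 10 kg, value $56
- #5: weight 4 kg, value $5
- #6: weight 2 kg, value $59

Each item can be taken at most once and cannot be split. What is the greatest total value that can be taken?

This is a 0/1 knapsack; check combinations near the capacity.
- #3+#4+#6: weight 4+10+2=16, value 42+56+59=157
- #2+#4+#6: weight 2+10+2=14, value 14+56+59=129
- #2+#3+#5+#6: weight 2+4+4+2=12, value 14+42+5+59=120
Best: $157.

$157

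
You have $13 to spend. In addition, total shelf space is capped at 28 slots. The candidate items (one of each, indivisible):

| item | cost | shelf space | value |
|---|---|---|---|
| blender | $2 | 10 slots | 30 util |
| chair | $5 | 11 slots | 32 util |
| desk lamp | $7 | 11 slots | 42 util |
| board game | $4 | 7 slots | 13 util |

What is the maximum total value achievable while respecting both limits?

85 util

Feasible sets respecting both limits:
- blender+desk lamp+board game: cost 13, shelf space 28, value 85
- blender+chair+board game: cost 11, shelf space 28, value 75
- chair+desk lamp: cost 12, shelf space 22, value 74
Best: 85 util.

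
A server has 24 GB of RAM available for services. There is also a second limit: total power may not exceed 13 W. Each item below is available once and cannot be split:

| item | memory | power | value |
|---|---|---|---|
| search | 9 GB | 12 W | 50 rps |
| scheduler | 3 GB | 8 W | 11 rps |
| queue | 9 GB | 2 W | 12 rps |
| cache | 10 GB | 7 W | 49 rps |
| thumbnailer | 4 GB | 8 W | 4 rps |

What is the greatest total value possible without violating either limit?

Feasible sets respecting both limits:
- queue+cache: memory 19, power 9, value 61
- search: memory 9, power 12, value 50
- cache: memory 10, power 7, value 49
- scheduler+queue: memory 12, power 10, value 23
Best: 61 rps.

61 rps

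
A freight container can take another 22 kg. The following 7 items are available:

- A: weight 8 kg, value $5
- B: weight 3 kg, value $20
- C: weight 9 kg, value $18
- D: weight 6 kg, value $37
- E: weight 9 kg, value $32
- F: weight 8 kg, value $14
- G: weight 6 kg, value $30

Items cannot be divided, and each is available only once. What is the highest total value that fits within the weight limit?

$99

Check high-value combinations within 22 kg:
- D+E+G: weight 6+9+6=21, value 37+32+30=99
- B+D+E: weight 3+6+9=18, value 20+37+32=89
- B+D+G: weight 3+6+6=15, value 20+37+30=87
- C+D+G: weight 9+6+6=21, value 18+37+30=85
Best: $99.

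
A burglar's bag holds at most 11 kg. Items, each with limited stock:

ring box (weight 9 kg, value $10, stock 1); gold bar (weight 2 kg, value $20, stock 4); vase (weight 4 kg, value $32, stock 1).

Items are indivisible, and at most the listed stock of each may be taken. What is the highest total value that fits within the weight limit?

Top feasible selections:
- 3×gold bar + 1×vase: weight 10, value 92
- 4×gold bar: weight 8, value 80
- 2×gold bar + 1×vase: weight 8, value 72
Best: $92.

$92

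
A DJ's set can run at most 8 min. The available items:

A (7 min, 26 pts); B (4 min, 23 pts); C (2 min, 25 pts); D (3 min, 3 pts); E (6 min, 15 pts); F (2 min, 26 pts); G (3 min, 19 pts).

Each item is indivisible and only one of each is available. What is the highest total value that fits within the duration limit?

74 pts

This is a 0/1 knapsack; check combinations near the capacity.
- B+C+F: duration 4+2+2=8, value 23+25+26=74
- C+F+G: duration 2+2+3=7, value 25+26+19=70
- C+D+F: duration 2+3+2=7, value 25+3+26=54
Best: 74 pts.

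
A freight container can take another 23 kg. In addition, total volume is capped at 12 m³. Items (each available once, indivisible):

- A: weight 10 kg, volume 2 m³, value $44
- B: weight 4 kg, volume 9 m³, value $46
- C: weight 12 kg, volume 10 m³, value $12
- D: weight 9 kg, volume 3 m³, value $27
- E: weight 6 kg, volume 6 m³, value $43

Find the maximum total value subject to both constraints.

$90

Feasible sets respecting both limits:
- A+B: weight 14, volume 11, value 90
- A+E: weight 16, volume 8, value 87
- B+D: weight 13, volume 12, value 73
Best: $90.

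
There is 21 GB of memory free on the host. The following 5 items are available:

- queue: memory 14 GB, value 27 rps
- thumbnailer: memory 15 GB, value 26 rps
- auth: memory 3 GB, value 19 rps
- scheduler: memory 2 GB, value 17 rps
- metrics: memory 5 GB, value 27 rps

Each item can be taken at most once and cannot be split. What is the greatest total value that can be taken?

71 rps

Check high-value combinations within 21 GB:
- queue+scheduler+metrics: memory 14+2+5=21, value 27+17+27=71
- auth+scheduler+metrics: memory 3+2+5=10, value 19+17+27=63
- queue+auth+scheduler: memory 14+3+2=19, value 27+19+17=63
Best: 71 rps.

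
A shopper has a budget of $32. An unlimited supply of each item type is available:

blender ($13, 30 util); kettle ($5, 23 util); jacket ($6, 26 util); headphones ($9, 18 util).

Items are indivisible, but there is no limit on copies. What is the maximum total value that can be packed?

144 util

Best value-per-unit is kettle at 23/5; filling with it alone gives 6×23 = 138.
Optimal mix: 4×kettle + 2×jacket → cost 32, value 144.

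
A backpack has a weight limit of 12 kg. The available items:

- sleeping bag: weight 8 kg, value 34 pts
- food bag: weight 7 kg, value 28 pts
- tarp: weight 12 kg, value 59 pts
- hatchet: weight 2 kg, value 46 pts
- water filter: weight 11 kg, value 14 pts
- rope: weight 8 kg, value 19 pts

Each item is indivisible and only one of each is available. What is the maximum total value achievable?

80 pts

This is a 0/1 knapsack; check combinations near the capacity.
- sleeping bag+hatchet: weight 8+2=10, value 34+46=80
- food bag+hatchet: weight 7+2=9, value 28+46=74
- hatchet+rope: weight 2+8=10, value 46+19=65
- tarp: weight 12, value 59
- hatchet: weight 2, value 46
Best: 80 pts.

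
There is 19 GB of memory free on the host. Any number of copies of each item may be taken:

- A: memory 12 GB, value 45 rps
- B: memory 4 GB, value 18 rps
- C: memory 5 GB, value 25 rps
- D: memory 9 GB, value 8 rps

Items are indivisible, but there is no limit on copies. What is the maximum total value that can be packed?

Best value-per-unit is C at 25/5; filling with it alone gives 3×25 = 75.
Optimal mix: 1×B + 3×C → memory 19, value 93.

93 rps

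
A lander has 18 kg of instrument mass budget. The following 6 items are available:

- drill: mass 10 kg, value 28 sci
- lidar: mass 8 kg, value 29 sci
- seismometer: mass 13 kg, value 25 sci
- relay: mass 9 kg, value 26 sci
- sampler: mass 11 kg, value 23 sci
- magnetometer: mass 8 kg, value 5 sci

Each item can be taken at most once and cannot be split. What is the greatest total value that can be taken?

57 sci

This is a 0/1 knapsack; check combinations near the capacity.
- drill+lidar: mass 10+8=18, value 28+29=57
- lidar+relay: mass 8+9=17, value 29+26=55
- lidar+magnetometer: mass 8+8=16, value 29+5=34
- drill+magnetometer: mass 10+8=18, value 28+5=33
- relay+magnetometer: mass 9+8=17, value 26+5=31
Best: 57 sci.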